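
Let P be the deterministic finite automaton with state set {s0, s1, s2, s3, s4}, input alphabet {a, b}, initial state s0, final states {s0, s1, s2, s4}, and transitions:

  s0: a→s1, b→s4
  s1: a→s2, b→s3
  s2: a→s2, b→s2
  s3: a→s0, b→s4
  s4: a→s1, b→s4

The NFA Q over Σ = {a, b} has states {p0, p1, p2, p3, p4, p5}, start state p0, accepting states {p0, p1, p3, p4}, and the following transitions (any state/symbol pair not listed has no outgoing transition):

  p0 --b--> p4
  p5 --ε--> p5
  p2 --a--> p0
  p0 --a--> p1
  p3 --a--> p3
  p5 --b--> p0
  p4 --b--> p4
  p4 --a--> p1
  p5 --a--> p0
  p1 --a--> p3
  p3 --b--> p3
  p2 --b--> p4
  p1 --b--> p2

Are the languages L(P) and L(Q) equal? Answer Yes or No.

Yes

Exploring the product automaton P × Q from the start pair (s0, p0), following both machines on each input symbol, reaches 5 state pairs: (s0, p0), (s1, p1), (s4, p4), (s2, p3), (s3, p2).
P accepts in {s0, s1, s2, s4} and Q accepts in {p0, p1, p3, p4}. In every reachable pair the two components are either both accepting — (s0, p0), (s1, p1), (s4, p4), (s2, p3) — or both non-accepting, so no string is accepted by exactly one of the machines: L(P) \ L(Q) and L(Q) \ L(P) are both empty.
Hence every string is accepted by P iff it is accepted by Q, and the two languages coincide.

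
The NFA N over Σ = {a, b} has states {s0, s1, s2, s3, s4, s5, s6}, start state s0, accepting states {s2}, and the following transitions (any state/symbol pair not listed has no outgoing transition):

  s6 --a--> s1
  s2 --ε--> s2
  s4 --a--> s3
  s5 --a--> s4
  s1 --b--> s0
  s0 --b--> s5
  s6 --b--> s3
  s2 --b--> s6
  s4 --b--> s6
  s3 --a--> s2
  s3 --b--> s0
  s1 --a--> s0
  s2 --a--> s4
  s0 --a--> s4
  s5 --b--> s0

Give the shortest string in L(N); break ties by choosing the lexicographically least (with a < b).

aaa

A breadth-first search from s0 reaches an accepting state first via the path s0 → s4 → s3 → s2 on input aaa.
No string of length < 3 is accepted (BFS exhausts all shorter strings without reaching an accepting state), and aaa is the lexicographically least accepting string of length 3.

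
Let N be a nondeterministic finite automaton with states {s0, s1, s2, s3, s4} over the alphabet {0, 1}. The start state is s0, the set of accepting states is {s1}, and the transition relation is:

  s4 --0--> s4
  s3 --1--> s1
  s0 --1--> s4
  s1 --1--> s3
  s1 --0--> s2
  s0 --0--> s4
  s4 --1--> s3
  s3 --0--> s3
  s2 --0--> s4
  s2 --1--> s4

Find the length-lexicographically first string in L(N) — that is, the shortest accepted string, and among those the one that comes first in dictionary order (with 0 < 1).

A breadth-first search from s0 reaches an accepting state first via the path s0 → s4 → s3 → s1 on input 011.
No string of length < 3 is accepted (BFS exhausts all shorter strings without reaching an accepting state), and 011 is the lexicographically least accepting string of length 3.

011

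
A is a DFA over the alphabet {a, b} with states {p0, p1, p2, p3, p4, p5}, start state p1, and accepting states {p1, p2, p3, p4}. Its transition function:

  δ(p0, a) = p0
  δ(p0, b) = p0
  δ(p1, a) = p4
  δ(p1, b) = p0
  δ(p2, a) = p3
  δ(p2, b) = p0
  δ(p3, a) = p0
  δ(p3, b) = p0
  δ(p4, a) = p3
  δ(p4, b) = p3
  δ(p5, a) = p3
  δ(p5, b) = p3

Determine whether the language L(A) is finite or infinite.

finite

The useful states (reachable from p1 and able to reach an accepting state) are {p1, p3, p4}.
Restricted to these states the transition graph has no cycle, so every accepting path has bounded length and L is finite.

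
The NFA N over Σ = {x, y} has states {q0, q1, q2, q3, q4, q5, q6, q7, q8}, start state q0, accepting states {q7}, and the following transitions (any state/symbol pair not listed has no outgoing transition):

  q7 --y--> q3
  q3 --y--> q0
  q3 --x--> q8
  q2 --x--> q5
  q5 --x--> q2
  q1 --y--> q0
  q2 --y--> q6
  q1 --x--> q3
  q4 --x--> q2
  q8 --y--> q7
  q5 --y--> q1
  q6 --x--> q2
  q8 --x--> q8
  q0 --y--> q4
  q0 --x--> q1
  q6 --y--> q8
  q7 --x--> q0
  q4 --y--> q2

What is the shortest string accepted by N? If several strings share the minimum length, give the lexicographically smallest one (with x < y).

xxxy

A breadth-first search from q0 reaches an accepting state first via the path q0 → q1 → q3 → q8 → q7 on input xxxy.
No string of length < 4 is accepted (BFS exhausts all shorter strings without reaching an accepting state), and xxxy is the lexicographically least accepting string of length 4.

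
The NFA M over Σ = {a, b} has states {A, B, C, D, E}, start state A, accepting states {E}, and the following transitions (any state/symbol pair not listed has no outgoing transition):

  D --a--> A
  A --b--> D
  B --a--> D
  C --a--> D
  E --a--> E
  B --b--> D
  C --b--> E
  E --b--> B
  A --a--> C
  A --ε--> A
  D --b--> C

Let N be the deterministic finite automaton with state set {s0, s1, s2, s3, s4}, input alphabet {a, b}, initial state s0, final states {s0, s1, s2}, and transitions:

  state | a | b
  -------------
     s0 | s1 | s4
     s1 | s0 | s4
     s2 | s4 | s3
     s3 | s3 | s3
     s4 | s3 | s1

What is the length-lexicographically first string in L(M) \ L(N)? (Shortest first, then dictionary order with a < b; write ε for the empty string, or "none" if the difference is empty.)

The string ab is accepted by M but not by N.
No shorter string lies in the difference, and ab is the lexicographically first length-2 string in L(M) \ L(N).

ab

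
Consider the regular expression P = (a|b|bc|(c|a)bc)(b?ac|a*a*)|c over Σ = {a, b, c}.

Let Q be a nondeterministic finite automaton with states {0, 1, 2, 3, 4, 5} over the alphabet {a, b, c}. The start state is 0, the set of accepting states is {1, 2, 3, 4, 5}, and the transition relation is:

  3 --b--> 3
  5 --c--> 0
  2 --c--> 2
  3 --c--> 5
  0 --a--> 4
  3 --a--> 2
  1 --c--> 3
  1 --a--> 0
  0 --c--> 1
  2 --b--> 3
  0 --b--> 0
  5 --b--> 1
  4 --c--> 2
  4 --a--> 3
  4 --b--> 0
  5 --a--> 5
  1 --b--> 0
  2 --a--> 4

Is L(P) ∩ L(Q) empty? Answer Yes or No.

The string a is accepted by both P and Q.
Hence L(P) ∩ L(Q) ≠ ∅.

No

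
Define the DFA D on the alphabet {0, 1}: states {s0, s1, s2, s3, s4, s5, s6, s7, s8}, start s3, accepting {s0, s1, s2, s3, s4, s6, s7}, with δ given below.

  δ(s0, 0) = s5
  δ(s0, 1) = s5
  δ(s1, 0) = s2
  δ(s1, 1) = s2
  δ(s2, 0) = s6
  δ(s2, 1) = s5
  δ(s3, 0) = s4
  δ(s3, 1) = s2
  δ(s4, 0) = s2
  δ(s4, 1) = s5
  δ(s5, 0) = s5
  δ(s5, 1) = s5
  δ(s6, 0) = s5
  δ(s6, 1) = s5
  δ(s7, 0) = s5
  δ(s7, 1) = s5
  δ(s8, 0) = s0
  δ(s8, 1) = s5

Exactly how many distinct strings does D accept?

6

The useful subgraph on states {s2, s3, s4, s6} is acyclic, so L(D) is finite; the longest accepting path visits 4 useful states, giving maximum string length 3.
Counting accepting paths from s3 by length: 1 of length 0, 2 of length 1, 2 of length 2, 1 of length 3. Total 6.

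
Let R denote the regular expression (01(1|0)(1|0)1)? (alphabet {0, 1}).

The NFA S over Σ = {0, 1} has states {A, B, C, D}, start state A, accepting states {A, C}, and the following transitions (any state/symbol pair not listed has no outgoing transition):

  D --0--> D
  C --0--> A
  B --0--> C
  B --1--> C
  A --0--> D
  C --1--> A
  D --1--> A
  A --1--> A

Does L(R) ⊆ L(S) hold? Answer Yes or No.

Converting the expression R to a DFA (subset construction, then merging equivalent states) gives the minimal DFA with states {r0, r1, r2, r3, r4, r5, r6}, start state r0, accepting states {r0, r6} and transitions r0: 0→r1, 1→r2; r1: 0→r2, 1→r3; r2: 0→r2, 1→r2; r3: 0→r4, 1→r4; r4: 0→r5, 1→r5; r5: 0→r2, 1→r6; r6: 0→r2, 1→r2.
Exploring the product automaton R × S from the start pair (r0, A), following both machines on each input symbol, reaches 10 state pairs: (r0, A), (r1, D), (r2, A), (r2, D), (r3, A), (r4, D), (r4, A), (r5, D), (r5, A), (r6, A).
R accepts in {r0, r6} and S accepts in {A, C}. The reachable pairs whose R-component is accepting are (r0, A), (r6, A); in each of them the S-component is accepting too, so the product for L(R) \ L(S) (R-component accepting, S-component rejecting) has no reachable accepting pair and the difference is empty.
Hence every string in L(R) is also in L(S).

Yes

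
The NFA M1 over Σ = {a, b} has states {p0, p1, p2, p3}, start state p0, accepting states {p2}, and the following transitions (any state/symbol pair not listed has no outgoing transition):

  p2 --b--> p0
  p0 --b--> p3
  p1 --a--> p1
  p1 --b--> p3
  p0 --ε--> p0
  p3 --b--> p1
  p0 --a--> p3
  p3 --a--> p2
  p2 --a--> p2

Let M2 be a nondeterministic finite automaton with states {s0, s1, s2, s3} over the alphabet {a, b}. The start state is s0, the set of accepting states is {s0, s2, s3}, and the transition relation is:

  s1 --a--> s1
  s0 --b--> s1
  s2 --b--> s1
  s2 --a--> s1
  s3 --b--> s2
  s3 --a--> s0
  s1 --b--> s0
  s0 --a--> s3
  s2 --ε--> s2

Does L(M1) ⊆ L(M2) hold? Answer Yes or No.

No

The string ba is in L(M1) but not in L(M2).
So L(M1) ⊄ L(M2).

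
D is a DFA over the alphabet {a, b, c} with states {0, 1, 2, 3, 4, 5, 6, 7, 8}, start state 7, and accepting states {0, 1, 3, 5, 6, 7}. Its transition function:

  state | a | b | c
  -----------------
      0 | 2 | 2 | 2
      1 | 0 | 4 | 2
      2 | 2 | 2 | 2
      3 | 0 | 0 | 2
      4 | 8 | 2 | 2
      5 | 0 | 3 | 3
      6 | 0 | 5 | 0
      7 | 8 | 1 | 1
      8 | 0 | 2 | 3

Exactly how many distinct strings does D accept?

The useful subgraph on states {0, 1, 3, 4, 7, 8} is acyclic, so L(D) is finite; the longest accepting path visits 6 useful states, giving maximum string length 5.
Counting accepting paths from 7 by length: 1 of length 0, 2 of length 1, 4 of length 2, 2 of length 3, 4 of length 4, 4 of length 5. Total 17.

17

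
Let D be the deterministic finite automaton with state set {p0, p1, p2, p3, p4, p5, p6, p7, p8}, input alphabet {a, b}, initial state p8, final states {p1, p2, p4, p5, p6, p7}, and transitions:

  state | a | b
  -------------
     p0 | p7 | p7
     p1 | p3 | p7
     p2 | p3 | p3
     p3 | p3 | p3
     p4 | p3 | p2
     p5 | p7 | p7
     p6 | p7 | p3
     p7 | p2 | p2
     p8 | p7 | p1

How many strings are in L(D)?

The useful subgraph on states {p1, p2, p7, p8} is acyclic, so L(D) is finite; the longest accepting path visits 4 useful states, giving maximum string length 3.
Counting accepting paths from p8 by length: 2 of length 1, 3 of length 2, 2 of length 3. Total 7.

7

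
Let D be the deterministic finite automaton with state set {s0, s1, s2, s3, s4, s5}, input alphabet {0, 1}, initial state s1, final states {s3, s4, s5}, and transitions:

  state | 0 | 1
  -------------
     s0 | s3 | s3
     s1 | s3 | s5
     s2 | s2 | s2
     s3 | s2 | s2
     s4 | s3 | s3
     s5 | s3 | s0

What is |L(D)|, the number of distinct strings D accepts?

5

The useful subgraph on states {s0, s1, s3, s5} is acyclic, so L(D) is finite; the longest accepting path visits 4 useful states, giving maximum string length 3.
Counting accepting paths from s1 by length: 2 of length 1, 1 of length 2, 2 of length 3. Total 5.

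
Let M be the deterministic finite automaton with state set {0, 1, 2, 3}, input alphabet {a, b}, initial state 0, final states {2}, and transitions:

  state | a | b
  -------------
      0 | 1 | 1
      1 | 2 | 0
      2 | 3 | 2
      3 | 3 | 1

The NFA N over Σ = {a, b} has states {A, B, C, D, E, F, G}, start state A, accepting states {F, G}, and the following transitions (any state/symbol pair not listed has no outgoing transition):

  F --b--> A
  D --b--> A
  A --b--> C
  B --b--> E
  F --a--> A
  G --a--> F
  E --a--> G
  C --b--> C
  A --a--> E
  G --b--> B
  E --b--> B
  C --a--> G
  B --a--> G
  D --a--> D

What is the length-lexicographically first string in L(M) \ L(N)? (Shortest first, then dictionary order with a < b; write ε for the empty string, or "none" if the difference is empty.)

The string aab is accepted by M but not by N.
No shorter string lies in the difference, and aab is the lexicographically first length-3 string in L(M) \ L(N).

aab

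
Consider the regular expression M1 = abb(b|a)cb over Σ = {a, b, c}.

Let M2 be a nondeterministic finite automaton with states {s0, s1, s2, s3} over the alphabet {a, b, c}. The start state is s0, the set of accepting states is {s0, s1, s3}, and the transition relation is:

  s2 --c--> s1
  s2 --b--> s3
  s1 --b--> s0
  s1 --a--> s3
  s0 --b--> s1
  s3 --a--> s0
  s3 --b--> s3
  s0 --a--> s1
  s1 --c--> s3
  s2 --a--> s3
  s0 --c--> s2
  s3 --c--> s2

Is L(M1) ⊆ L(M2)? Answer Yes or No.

Yes

Converting the expression M1 to a DFA (subset construction, then merging equivalent states) gives the minimal DFA with states {r0, r1, r2, r3, r4, r5, r6, r7}, start state r0, accepting states {r7} and transitions r0: a→r1, b→r2, c→r2; r1: a→r2, b→r3, c→r2; r2: a→r2, b→r2, c→r2; r3: a→r2, b→r4, c→r2; r4: a→r5, b→r5, c→r2; r5: a→r2, b→r2, c→r6; r6: a→r2, b→r7, c→r2; r7: a→r2, b→r2, c→r2.
Exploring the product automaton M1 × M2 from the start pair (r0, s0), following both machines on each input symbol, reaches 12 state pairs: (r0, s0), (r1, s1), (r2, s1), (r2, s2), (r2, s3), (r3, s0), (r2, s0), (r4, s1), (r5, s3), (r5, s0), (r6, s2), (r7, s3).
M1 accepts in {r7} and M2 accepts in {s0, s1, s3}. The reachable pairs whose M1-component is accepting are (r7, s3); in each of them the M2-component is accepting too, so the product for L(M1) \ L(M2) (M1-component accepting, M2-component rejecting) has no reachable accepting pair and the difference is empty.
Hence every string in L(M1) is also in L(M2).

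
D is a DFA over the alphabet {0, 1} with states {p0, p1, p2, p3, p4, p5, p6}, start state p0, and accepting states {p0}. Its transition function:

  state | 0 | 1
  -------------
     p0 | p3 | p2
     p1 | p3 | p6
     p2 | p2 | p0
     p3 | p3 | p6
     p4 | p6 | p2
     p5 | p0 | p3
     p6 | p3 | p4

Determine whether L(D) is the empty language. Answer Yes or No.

No

The empty string ε is accepted: the run p0 ends in the accepting state p0.
Since at least one string is accepted, L(D) is not empty.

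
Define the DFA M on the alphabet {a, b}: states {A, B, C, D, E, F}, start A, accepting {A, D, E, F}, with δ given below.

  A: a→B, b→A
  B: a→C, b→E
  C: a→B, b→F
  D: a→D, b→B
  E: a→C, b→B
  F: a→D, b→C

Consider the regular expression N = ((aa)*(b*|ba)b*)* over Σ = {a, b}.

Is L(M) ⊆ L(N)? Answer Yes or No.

No

The string ab is in L(M) but not in L(N).
So L(M) ⊄ L(N).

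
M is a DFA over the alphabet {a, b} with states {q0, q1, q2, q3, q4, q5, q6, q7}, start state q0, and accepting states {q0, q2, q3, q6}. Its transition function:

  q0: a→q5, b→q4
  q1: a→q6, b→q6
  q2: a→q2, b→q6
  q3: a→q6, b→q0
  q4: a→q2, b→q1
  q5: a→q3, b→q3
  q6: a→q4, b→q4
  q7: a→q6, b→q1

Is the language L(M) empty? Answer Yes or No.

No

The empty string ε is accepted: the run q0 ends in the accepting state q0.
Since at least one string is accepted, L(M) is not empty.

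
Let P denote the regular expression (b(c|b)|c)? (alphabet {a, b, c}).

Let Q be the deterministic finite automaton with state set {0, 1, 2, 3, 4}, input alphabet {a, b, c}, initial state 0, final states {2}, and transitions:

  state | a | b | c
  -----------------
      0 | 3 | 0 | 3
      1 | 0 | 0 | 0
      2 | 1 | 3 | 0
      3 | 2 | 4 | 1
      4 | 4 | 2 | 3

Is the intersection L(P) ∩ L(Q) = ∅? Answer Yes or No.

Converting the expression P to a DFA (subset construction, then merging equivalent states) gives the minimal DFA with states {p0, p1, p2, p3}, start state p0, accepting states {p0, p3} and transitions p0: a→p1, b→p2, c→p3; p1: a→p1, b→p1, c→p1; p2: a→p1, b→p3, c→p3; p3: a→p1, b→p1, c→p1.
Exploring the product automaton P × Q from the start pair (p0, 0), following both machines on each input symbol, reaches 9 state pairs: (p0, 0), (p1, 3), (p2, 0), (p3, 3), (p1, 2), (p1, 4), (p1, 1), (p3, 0), (p1, 0).
P accepts in {p0, p3} and Q accepts in {2}; no reachable pair has both components accepting, so no string drives both machines to acceptance simultaneously and L(P) ∩ L(Q) = ∅.
So no string is accepted by both, and the intersection is empty.

Yes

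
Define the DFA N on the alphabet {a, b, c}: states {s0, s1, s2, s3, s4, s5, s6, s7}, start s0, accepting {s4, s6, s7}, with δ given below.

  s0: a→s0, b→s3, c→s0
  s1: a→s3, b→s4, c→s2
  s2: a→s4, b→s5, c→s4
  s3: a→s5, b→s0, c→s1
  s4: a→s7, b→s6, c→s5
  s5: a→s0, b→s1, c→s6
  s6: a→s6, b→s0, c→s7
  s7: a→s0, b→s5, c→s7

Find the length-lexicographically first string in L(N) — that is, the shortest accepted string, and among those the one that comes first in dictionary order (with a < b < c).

A breadth-first search from s0 reaches an accepting state first via the path s0 → s3 → s5 → s6 on input bac.
No string of length < 3 is accepted (BFS exhausts all shorter strings without reaching an accepting state), and bac is the lexicographically least accepting string of length 3.

bac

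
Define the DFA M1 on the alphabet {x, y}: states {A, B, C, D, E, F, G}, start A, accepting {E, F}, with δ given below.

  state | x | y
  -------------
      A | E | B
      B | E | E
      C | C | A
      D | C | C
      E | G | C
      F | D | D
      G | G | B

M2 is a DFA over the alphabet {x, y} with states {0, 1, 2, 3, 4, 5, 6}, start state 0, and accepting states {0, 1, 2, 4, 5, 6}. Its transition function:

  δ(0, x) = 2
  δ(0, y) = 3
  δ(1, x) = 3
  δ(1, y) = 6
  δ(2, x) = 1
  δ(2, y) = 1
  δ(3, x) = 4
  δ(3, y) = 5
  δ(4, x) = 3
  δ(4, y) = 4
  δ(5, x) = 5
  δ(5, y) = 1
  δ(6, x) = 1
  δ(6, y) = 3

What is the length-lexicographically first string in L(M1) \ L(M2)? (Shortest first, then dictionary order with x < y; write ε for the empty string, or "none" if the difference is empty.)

xxyy

The string xxyy is accepted by M1 but not by M2.
No shorter string lies in the difference, and xxyy is the lexicographically first length-4 string in L(M1) \ L(M2).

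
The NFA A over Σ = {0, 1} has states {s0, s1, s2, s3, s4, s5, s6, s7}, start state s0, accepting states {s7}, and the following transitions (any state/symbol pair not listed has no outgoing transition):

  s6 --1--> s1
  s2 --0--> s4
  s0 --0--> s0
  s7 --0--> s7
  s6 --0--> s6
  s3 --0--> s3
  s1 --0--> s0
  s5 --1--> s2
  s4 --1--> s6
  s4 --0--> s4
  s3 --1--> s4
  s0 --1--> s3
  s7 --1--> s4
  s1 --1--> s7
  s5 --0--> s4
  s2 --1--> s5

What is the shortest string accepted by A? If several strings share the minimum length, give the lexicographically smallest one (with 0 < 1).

11111

A breadth-first search from s0 reaches an accepting state first via the path s0 → s3 → s4 → s6 → s1 → s7 on input 11111.
No string of length < 5 is accepted (BFS exhausts all shorter strings without reaching an accepting state), and 11111 is the lexicographically least accepting string of length 5.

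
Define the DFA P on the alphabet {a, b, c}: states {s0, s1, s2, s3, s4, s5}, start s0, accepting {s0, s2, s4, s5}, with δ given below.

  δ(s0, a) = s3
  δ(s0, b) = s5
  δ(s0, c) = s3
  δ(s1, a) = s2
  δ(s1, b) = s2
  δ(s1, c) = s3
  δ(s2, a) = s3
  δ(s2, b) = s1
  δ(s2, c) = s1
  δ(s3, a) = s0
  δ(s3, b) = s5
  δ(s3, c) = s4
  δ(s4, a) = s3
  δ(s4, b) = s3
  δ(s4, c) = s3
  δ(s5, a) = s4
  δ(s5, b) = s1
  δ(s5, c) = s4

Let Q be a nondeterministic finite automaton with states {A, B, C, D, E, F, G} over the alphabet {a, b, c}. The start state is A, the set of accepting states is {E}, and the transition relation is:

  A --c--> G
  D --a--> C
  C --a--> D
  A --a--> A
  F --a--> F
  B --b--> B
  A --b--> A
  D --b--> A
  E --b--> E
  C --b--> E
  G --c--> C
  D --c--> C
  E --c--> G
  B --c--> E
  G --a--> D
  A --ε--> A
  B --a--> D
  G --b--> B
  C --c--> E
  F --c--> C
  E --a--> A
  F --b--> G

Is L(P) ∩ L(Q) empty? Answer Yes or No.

The string cbc is accepted by both P and Q.
Hence L(P) ∩ L(Q) ≠ ∅.

No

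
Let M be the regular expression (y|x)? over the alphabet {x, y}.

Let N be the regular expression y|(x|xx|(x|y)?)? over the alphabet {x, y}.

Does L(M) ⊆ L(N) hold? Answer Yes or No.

Converting the expression M to a DFA (subset construction, then merging equivalent states) gives the minimal DFA with states {m0, m1, m2}, start state m0, accepting states {m0, m1} and transitions m0: x→m1, y→m1; m1: x→m2, y→m2; m2: x→m2, y→m2.
Converting the expression N to a DFA (subset construction, then merging equivalent states) gives the minimal DFA with states {n0, n1, n2, n3}, start state n0, accepting states {n0, n1, n2} and transitions n0: x→n1, y→n2; n1: x→n2, y→n3; n2: x→n3, y→n3; n3: x→n3, y→n3.
Exploring the product automaton M × N from the start pair (m0, n0), following both machines on each input symbol, reaches 5 state pairs: (m0, n0), (m1, n1), (m1, n2), (m2, n2), (m2, n3).
M accepts in {m0, m1} and N accepts in {n0, n1, n2}. The reachable pairs whose M-component is accepting are (m0, n0), (m1, n1), (m1, n2); in each of them the N-component is accepting too, so the product for L(M) \ L(N) (M-component accepting, N-component rejecting) has no reachable accepting pair and the difference is empty.
Hence every string in L(M) is also in L(N).

Yes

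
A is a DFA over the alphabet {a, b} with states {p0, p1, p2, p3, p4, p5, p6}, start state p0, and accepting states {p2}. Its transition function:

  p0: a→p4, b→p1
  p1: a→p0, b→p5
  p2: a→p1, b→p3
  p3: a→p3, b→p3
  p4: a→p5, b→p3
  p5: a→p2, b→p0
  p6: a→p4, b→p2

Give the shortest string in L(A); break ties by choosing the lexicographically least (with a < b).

aaa

A breadth-first search from p0 reaches an accepting state first via the path p0 → p4 → p5 → p2 on input aaa.
No string of length < 3 is accepted (BFS exhausts all shorter strings without reaching an accepting state), and aaa is the lexicographically least accepting string of length 3.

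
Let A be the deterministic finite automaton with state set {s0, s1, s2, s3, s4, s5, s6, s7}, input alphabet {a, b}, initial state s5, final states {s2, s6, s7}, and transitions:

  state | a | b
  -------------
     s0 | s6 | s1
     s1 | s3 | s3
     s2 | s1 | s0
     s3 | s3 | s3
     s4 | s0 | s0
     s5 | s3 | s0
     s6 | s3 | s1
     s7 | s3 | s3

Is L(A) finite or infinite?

The useful states (reachable from s5 and able to reach an accepting state) are {s0, s5, s6}.
Restricted to these states the transition graph has no cycle, so every accepting path has bounded length and L is finite.

finite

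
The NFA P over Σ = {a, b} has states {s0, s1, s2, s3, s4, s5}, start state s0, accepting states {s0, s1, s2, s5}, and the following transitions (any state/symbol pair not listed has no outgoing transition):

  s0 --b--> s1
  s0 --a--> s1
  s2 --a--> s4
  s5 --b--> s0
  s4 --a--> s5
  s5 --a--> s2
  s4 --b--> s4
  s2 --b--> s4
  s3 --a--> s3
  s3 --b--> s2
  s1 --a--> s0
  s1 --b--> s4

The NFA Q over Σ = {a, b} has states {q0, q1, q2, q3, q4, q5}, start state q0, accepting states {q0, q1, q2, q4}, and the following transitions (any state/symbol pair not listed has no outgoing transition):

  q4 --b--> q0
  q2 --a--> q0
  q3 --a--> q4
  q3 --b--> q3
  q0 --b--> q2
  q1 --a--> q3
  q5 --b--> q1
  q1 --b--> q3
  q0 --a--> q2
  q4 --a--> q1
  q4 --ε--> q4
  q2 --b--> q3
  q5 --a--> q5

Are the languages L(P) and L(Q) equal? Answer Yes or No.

Yes

Exploring the product automaton P × Q from the start pair (s0, q0), following both machines on each input symbol, reaches 5 state pairs: (s0, q0), (s1, q2), (s4, q3), (s5, q4), (s2, q1).
P accepts in {s0, s1, s2, s5} and Q accepts in {q0, q1, q2, q4}. In every reachable pair the two components are either both accepting — (s0, q0), (s1, q2), (s5, q4), (s2, q1) — or both non-accepting, so no string is accepted by exactly one of the machines: L(P) \ L(Q) and L(Q) \ L(P) are both empty.
Hence every string is accepted by P iff it is accepted by Q, and the two languages coincide.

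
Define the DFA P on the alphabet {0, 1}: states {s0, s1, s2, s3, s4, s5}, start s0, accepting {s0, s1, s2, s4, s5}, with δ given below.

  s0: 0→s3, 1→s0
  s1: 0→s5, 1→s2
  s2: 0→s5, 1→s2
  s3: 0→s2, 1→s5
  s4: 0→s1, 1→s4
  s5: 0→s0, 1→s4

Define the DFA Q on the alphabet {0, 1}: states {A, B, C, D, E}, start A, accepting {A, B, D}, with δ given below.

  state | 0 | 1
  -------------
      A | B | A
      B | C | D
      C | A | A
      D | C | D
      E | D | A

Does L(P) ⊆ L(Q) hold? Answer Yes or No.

No

The string 00 is in L(P) but not in L(Q).
So L(P) ⊄ L(Q).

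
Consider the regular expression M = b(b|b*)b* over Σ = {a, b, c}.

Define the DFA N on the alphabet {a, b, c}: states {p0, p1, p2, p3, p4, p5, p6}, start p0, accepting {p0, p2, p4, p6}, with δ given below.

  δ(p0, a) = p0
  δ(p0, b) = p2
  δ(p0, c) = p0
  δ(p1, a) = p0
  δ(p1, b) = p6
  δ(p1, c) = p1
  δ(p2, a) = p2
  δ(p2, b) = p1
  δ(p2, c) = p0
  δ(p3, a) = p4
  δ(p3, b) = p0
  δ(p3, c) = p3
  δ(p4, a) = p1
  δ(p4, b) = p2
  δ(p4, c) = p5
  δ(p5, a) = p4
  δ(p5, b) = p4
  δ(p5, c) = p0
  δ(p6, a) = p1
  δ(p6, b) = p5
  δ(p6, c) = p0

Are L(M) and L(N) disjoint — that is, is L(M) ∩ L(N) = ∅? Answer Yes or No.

No

The string b is accepted by both M and N.
Hence L(M) ∩ L(N) ≠ ∅.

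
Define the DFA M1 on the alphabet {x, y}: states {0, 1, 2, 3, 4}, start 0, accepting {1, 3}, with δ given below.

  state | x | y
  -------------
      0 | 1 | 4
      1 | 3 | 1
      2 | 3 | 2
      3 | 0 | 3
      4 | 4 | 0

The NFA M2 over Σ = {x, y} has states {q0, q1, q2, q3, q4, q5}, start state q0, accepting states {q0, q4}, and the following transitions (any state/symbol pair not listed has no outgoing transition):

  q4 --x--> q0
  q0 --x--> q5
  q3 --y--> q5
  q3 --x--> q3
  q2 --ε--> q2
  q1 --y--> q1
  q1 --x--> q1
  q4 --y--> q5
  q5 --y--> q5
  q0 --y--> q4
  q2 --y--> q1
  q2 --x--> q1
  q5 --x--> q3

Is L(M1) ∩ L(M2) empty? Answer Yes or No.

No

The string yxyx is accepted by both M1 and M2.
Hence L(M1) ∩ L(M2) ≠ ∅.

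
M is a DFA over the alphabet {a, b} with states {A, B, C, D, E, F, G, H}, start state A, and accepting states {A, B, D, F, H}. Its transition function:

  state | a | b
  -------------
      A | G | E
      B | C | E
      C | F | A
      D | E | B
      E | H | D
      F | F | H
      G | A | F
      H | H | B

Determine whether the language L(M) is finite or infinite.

State A is reachable from the start and can reach an accepting state, and it lies on the cycle A → E → D → B → C → A.
Traversing that cycle any number of times yields accepted strings of unbounded length, so the language is infinite.

infinite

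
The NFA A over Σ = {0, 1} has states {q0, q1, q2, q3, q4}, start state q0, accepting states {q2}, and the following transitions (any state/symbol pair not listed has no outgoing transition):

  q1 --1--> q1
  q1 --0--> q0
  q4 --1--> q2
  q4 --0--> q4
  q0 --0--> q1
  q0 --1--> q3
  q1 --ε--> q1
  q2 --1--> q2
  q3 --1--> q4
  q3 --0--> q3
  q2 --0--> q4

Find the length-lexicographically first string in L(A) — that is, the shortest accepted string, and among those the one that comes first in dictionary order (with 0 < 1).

A breadth-first search from q0 reaches an accepting state first via the path q0 → q3 → q4 → q2 on input 111.
No string of length < 3 is accepted (BFS exhausts all shorter strings without reaching an accepting state), and 111 is the lexicographically least accepting string of length 3.

111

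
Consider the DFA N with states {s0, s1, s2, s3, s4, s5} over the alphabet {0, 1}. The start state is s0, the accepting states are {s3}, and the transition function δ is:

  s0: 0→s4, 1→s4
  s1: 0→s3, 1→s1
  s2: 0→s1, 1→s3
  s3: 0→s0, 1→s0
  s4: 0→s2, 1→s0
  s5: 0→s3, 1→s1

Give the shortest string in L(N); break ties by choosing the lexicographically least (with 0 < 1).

001

A breadth-first search from s0 reaches an accepting state first via the path s0 → s4 → s2 → s3 on input 001.
No string of length < 3 is accepted (BFS exhausts all shorter strings without reaching an accepting state), and 001 is the lexicographically least accepting string of length 3.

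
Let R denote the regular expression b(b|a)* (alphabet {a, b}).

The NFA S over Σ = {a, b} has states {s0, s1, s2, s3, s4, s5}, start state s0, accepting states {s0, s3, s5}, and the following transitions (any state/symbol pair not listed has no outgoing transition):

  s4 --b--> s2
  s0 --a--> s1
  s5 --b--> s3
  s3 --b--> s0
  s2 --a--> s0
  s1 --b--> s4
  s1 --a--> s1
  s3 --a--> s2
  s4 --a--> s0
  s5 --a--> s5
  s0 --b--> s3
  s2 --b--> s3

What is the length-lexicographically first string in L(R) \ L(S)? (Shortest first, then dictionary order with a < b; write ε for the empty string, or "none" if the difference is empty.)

ba

The string ba is accepted by R but not by S.
No shorter string lies in the difference, and ba is the lexicographically first length-2 string in L(R) \ L(S).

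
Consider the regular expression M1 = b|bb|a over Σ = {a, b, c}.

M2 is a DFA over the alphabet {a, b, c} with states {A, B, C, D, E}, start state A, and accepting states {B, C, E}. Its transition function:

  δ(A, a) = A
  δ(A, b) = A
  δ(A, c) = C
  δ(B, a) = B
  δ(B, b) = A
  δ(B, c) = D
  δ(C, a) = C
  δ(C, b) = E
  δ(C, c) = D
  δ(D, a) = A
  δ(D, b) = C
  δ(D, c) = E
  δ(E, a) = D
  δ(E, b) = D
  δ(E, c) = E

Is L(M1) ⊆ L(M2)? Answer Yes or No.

No

The string a is in L(M1) but not in L(M2).
So L(M1) ⊄ L(M2).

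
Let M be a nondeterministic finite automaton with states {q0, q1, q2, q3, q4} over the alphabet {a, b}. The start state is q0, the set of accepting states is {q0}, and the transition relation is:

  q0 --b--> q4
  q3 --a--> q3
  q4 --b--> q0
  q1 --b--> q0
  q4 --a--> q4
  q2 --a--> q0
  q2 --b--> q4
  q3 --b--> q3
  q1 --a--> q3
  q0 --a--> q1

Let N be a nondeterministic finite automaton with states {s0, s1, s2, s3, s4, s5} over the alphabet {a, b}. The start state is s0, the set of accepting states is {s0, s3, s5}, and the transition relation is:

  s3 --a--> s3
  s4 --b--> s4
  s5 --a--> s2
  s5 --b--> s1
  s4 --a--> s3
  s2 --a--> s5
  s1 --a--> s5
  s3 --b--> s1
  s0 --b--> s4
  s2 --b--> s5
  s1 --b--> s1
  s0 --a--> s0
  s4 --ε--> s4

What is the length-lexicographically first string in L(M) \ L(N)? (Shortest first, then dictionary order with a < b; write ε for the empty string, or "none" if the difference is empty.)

ab

The string ab is accepted by M but not by N.
No shorter string lies in the difference, and ab is the lexicographically first length-2 string in L(M) \ L(N).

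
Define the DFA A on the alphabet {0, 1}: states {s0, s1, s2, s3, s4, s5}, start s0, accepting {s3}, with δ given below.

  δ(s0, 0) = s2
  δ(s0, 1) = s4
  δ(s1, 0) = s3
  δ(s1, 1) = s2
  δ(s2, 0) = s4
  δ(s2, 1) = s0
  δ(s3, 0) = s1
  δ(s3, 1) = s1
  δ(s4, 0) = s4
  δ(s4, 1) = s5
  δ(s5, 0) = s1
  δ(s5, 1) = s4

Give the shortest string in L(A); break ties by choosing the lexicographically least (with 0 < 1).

1100

A breadth-first search from s0 reaches an accepting state first via the path s0 → s4 → s5 → s1 → s3 on input 1100.
No string of length < 4 is accepted (BFS exhausts all shorter strings without reaching an accepting state), and 1100 is the lexicographically least accepting string of length 4.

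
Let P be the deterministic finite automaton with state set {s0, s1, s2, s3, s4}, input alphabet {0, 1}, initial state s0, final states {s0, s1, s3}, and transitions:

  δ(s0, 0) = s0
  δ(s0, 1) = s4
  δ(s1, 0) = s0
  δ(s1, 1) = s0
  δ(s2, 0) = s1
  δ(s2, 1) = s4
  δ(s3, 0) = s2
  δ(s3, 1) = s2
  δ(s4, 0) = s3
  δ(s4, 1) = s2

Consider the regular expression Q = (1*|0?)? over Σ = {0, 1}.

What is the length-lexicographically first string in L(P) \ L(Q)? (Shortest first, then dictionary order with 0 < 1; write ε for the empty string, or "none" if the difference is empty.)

The string 00 is accepted by P but not by Q.
No shorter string lies in the difference, and 00 is the lexicographically first length-2 string in L(P) \ L(Q).

00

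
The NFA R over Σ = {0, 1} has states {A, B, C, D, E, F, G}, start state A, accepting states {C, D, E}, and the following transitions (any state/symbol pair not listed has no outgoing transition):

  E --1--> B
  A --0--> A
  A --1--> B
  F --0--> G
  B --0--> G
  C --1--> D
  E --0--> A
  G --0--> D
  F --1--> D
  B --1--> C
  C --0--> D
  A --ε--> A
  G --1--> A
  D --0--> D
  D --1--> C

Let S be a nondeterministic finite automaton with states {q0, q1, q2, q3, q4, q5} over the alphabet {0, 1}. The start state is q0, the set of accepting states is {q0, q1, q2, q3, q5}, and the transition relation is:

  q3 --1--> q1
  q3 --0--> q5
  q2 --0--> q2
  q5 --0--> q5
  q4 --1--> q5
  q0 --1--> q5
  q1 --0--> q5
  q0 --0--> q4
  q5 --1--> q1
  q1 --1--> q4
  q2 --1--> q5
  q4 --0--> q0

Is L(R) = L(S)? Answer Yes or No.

No

The string 111 is accepted by R but rejected by S.
So L(R) ≠ L(S).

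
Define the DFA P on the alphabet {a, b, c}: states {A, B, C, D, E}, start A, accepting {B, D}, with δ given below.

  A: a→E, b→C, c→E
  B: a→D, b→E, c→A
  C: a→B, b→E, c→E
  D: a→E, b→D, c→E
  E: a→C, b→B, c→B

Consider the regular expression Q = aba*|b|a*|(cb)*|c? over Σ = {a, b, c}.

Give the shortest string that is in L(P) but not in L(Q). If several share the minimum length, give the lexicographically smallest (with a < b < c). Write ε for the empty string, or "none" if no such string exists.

ac

The string ac is accepted by P but not by Q.
No shorter string lies in the difference, and ac is the lexicographically first length-2 string in L(P) \ L(Q).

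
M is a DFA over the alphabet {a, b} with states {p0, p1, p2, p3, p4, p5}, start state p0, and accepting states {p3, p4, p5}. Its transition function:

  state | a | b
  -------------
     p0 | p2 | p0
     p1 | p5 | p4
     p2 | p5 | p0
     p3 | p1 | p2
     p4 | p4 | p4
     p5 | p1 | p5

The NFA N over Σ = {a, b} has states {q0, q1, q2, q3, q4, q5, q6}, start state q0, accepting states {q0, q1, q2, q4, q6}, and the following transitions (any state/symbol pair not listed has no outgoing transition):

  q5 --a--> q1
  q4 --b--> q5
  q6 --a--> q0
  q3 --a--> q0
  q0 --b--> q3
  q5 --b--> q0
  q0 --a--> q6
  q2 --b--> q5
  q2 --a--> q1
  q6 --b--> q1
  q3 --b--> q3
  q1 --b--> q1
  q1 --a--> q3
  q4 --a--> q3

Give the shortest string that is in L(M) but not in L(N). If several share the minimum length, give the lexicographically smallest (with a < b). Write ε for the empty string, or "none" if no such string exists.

aab

The string aab is accepted by M but not by N.
No shorter string lies in the difference, and aab is the lexicographically first length-3 string in L(M) \ L(N).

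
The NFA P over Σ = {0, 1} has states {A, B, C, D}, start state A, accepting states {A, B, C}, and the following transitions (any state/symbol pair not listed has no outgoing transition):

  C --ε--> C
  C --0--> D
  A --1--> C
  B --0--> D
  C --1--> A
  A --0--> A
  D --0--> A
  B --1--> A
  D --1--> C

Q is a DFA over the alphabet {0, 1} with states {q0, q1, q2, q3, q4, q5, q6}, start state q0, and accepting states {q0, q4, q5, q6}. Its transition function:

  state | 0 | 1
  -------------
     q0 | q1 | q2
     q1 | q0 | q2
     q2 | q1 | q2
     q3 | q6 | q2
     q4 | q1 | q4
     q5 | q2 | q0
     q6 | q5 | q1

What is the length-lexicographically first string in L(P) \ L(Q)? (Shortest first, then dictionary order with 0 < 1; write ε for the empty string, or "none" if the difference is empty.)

0

The string 0 is accepted by P but not by Q.
No shorter string lies in the difference, and 0 is the lexicographically first length-1 string in L(P) \ L(Q).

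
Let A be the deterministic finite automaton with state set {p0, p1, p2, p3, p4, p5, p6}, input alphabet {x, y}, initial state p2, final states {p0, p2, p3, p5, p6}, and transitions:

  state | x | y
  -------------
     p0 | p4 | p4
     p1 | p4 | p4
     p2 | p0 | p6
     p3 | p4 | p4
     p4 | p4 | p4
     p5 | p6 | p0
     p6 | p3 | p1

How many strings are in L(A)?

The useful subgraph on states {p0, p2, p3, p6} is acyclic, so L(A) is finite; the longest accepting path visits 3 useful states, giving maximum string length 2.
Counting accepting paths from p2 by length: 1 of length 0, 2 of length 1, 1 of length 2. Total 4.

4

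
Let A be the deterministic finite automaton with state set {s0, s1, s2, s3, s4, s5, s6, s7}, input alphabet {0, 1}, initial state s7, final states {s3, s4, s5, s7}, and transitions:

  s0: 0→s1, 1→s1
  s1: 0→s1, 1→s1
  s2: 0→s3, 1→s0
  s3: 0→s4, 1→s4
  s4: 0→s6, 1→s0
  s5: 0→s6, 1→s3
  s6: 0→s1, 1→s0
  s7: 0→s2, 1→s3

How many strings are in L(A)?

7

The useful subgraph on states {s2, s3, s4, s7} is acyclic, so L(A) is finite; the longest accepting path visits 4 useful states, giving maximum string length 3.
Counting accepting paths from s7 by length: 1 of length 0, 1 of length 1, 3 of length 2, 2 of length 3. Total 7.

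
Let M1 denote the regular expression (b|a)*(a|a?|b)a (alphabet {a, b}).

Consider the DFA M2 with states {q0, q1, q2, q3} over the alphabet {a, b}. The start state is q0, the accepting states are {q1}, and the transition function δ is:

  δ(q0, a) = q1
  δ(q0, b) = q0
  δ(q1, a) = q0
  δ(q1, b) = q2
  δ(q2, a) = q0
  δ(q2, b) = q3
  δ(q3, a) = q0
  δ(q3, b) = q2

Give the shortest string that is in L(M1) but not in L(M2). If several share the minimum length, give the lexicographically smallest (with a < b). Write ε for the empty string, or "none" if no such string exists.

The string aa is accepted by M1 but not by M2.
No shorter string lies in the difference, and aa is the lexicographically first length-2 string in L(M1) \ L(M2).

aa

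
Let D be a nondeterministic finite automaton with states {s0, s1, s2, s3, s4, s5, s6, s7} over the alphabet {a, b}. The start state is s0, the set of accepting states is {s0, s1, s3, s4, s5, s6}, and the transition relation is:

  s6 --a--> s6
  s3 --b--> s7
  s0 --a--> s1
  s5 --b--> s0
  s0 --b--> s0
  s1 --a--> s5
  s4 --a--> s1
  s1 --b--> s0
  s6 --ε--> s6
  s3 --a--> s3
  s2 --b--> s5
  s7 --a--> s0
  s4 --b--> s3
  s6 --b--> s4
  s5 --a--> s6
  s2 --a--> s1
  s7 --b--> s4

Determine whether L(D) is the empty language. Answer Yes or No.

No

The empty string ε is accepted: the run s0 ends in the accepting state s0.
Since at least one string is accepted, L(D) is not empty.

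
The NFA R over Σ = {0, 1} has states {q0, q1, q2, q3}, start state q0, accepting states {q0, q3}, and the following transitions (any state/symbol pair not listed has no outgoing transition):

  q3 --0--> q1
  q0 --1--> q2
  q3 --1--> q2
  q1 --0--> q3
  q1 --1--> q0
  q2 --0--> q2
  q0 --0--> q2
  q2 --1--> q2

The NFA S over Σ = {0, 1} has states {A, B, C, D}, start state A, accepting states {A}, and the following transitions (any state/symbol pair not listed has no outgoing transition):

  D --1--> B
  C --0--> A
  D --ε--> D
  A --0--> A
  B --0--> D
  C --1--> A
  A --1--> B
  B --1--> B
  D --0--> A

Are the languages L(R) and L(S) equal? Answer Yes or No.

No

The string 0 is accepted by S but rejected by R.
So L(R) ≠ L(S).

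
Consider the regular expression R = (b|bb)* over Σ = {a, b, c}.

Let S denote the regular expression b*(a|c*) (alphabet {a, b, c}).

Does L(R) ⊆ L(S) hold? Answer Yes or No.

Yes

Converting the expression R to a DFA (subset construction, then merging equivalent states) gives the minimal DFA with states {r0, r1}, start state r0, accepting states {r0} and transitions r0: a→r1, b→r0, c→r1; r1: a→r1, b→r1, c→r1.
Converting the expression S to a DFA (subset construction, then merging equivalent states) gives the minimal DFA with states {s0, s1, s2, s3}, start state s0, accepting states {s0, s1, s2} and transitions s0: a→s1, b→s0, c→s2; s1: a→s3, b→s3, c→s3; s2: a→s3, b→s3, c→s2; s3: a→s3, b→s3, c→s3.
Exploring the product automaton R × S from the start pair (r0, s0), following both machines on each input symbol, reaches 4 state pairs: (r0, s0), (r1, s1), (r1, s2), (r1, s3).
R accepts in {r0} and S accepts in {s0, s1, s2}. The reachable pairs whose R-component is accepting are (r0, s0); in each of them the S-component is accepting too, so the product for L(R) \ L(S) (R-component accepting, S-component rejecting) has no reachable accepting pair and the difference is empty.
Hence every string in L(R) is also in L(S).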